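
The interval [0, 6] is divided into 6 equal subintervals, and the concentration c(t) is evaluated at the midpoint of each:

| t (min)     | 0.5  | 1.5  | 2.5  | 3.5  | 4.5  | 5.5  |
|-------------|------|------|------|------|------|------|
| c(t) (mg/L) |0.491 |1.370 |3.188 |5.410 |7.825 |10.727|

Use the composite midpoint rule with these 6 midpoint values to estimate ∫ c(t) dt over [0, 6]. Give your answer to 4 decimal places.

h = 1, n = 6.
h·[y(m₁) + y(m₂) + y(m₃) + y(m₄) + y(m₅) + y(m₆)] = 1·(29.011) = 29.0110.

29.0110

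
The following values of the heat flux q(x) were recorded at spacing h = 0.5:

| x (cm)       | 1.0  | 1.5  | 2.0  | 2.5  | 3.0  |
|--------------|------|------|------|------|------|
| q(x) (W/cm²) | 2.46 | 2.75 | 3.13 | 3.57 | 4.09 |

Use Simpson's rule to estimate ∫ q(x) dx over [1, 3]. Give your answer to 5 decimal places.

6.34833

h = 0.5, n = 4.
(h/3)·[y₀ + 4y₁ + 2y₂ + 4y₃ + y₄] = 0.166667·(38.09) = 6.34833.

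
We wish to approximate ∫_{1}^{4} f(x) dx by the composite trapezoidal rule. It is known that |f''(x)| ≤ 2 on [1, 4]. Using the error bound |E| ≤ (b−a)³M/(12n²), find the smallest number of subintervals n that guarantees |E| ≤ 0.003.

Need 54/(12n²) ≤ 0.003.
n² ≥ 54/(12·0.003) = 1500 ⇒ n ≥ 38.7298, so the smallest n is 39.

39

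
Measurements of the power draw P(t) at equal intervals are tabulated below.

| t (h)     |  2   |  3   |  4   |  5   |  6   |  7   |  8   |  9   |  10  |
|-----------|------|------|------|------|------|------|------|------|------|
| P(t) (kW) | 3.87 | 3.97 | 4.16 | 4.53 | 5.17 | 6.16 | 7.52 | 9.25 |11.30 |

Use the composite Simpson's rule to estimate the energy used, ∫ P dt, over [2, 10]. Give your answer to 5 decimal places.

48.17000

h = 1, n = 8.
(h/3)·[y₀ + 4y₁ + 2y₂ + 4y₃ + 2y₄ + 4y₅ + 2y₆ + 4y₇ + y₈] = 0.333333·(144.51) = 48.17000.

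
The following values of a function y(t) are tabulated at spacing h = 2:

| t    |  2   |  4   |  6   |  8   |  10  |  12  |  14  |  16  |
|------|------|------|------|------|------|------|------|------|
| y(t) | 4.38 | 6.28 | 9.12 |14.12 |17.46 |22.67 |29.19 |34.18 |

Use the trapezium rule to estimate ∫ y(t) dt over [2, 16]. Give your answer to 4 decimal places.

h = 2, n = 7.
(h/2)·[y₀ + 2y₁ + 2y₂ + 2y₃ + 2y₄ + 2y₅ + 2y₆ + y₇] = 1·(236.24) = 236.2400.

236.2400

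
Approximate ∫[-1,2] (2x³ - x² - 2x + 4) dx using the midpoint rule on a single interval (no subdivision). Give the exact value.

9

M = (b−a)·f(0.5) = 3·(3) = 9.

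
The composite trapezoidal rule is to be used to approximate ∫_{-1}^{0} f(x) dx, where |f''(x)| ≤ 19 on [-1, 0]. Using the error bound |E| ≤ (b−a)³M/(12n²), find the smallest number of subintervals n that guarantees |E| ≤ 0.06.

Need 19/(12n²) ≤ 0.06.
n² ≥ 19/(12·0.06) = 26.3889 ⇒ n ≥ 5.1370, so the smallest n is 6.

6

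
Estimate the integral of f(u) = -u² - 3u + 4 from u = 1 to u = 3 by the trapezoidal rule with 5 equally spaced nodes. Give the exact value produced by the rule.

-12.75

h = (3 − 1)/4 = 0.5.
Nodes u₀,…,u₄ = 1, 1.5, 2, 2.5, 3.
f(u) = -u² - 3u + 4: f₀=0, f₁=-2.75, f₂=-6, f₃=-9.75, f₄=-14.
(h/2)·[f₀ + 2f₁ + 2f₂ + 2f₃ + f₄] = 0.25·(-51) = -12.75.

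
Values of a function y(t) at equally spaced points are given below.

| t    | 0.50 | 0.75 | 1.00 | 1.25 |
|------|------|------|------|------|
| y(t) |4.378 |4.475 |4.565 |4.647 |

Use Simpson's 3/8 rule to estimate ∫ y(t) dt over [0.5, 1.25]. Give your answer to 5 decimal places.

3.38859

h = 0.25, n = 3.
(3h/8)·[y₀ + 3y₁ + 3y₂ + y₃] = 0.09375·(36.145) = 3.38859.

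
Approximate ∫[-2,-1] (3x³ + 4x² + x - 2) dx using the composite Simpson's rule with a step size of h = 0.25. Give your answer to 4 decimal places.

-5.4167

h = (-1 − (-2))/4 = 0.25.
Nodes x₀,…,x₄ = -2, -1.75, -1.5, -1.25, -1.
f(x) = 3x³ + 4x² + x - 2: f₀=-12, f₁=-7.578125, f₂=-4.625, f₃=-2.859375, f₄=-2.
(h/3)·[f₀ + 4f₁ + 2f₂ + 4f₃ + f₄] = 0.083333·(-65) = -5.4167.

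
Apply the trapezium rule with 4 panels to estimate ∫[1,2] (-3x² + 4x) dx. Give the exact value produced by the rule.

-1.03125

h = (2 − 1)/4 = 0.25.
Nodes x₀,…,x₄ = 1, 1.25, 1.5, 1.75, 2.
f(x) = -3x² + 4x: f₀=1, f₁=0.3125, f₂=-0.75, f₃=-2.1875, f₄=-4.
(h/2)·[f₀ + 2f₁ + 2f₂ + 2f₃ + f₄] = 0.125·(-8.25) = -1.03125.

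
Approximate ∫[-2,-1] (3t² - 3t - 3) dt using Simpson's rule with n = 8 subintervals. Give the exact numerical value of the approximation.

h = (-1 − (-2))/8 = 0.125.
Nodes t₀,…,t₈ = -2, -1.875, -1.75, -1.625, -1.5, -1.375, -1.25, -1.125, -1.
f(t) = 3t² - 3t - 3: f₀=15, f₁=13.171875, f₂=11.4375, f₃=9.796875, f₄=8.25, f₅=6.796875, f₆=5.4375, f₇=4.171875, f₈=3.
(h/3)·[f₀ + 4f₁ + 2f₂ + 4f₃ + 2f₄ + 4f₅ + 2f₆ + 4f₇ + f₈] = 0.041667·(204) = 8.5.

8.5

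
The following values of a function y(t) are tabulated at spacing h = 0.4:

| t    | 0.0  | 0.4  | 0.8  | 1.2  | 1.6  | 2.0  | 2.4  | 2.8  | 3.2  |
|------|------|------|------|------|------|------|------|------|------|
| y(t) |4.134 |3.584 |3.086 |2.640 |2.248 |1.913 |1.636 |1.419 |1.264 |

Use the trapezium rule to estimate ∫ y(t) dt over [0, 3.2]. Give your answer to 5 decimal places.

h = 0.4, n = 8.
(h/2)·[y₀ + 2y₁ + 2y₂ + 2y₃ + 2y₄ + 2y₅ + 2y₆ + 2y₇ + y₈] = 0.2·(38.450) = 7.69000.

7.69000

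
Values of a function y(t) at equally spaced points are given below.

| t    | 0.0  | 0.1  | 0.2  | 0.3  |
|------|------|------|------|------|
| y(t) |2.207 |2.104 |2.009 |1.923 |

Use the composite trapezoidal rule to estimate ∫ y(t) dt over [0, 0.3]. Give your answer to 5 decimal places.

0.61780

h = 0.1, n = 3.
(h/2)·[y₀ + 2y₁ + 2y₂ + y₃] = 0.05·(12.356) = 0.61780.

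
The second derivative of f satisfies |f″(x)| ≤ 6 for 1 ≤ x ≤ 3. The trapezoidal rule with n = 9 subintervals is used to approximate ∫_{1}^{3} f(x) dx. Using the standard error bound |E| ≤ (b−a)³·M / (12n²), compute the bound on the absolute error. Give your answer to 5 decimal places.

0.04938

|E| ≤ (2)³·6 / (12·9²) = 48/972 = 0.04938.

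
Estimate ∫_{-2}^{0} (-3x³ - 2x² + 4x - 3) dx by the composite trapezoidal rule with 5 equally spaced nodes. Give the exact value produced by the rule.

h = (0 − (-2))/4 = 0.5.
Nodes x₀,…,x₄ = -2, -1.5, -1, -0.5, 0.
f(x) = -3x³ - 2x² + 4x - 3: f₀=5, f₁=-3.375, f₂=-6, f₃=-5.125, f₄=-3.
(h/2)·[f₀ + 2f₁ + 2f₂ + 2f₃ + f₄] = 0.25·(-27) = -6.75.

-6.75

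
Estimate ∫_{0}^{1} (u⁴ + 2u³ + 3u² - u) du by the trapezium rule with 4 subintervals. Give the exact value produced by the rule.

1.283203125

h = (1 − 0)/4 = 0.25.
Nodes u₀,…,u₄ = 0, 0.25, 0.5, 0.75, 1.
f(u) = u⁴ + 2u³ + 3u² - u: f₀=0, f₁=-0.02734375, f₂=0.5625, f₃=2.09765625, f₄=5.
(h/2)·[f₀ + 2f₁ + 2f₂ + 2f₃ + f₄] = 0.125·(10.265625) = 1.283203125.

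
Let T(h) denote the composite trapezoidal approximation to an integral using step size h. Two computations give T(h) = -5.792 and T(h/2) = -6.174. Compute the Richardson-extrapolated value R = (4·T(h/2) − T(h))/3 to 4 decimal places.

-6.3013

R = (4·T(h/2) − T(h)) / 3 = (4·(-6.174) − (-5.792))/3 = (-18.904)/3 = -6.3013.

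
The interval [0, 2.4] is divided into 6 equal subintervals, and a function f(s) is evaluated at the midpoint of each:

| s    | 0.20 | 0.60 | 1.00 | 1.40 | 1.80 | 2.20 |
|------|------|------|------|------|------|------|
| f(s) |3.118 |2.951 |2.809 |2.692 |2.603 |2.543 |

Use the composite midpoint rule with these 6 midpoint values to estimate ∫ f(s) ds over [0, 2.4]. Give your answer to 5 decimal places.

6.68640

h = 0.4, n = 6.
h·[y(m₁) + y(m₂) + y(m₃) + y(m₄) + y(m₅) + y(m₆)] = 0.4·(16.716) = 6.68640.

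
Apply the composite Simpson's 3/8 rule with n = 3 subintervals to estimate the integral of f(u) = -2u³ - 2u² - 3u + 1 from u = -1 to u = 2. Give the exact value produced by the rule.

h = (2 − (-1))/3 = 1.
Nodes u₀,…,u₃ = -1, 0, 1, 2.
f(u) = -2u³ - 2u² - 3u + 1: f₀=4, f₁=1, f₂=-6, f₃=-29.
(3h/8)·[f₀ + 3f₁ + 3f₂ + f₃] = 0.375·(-40) = -15.

-15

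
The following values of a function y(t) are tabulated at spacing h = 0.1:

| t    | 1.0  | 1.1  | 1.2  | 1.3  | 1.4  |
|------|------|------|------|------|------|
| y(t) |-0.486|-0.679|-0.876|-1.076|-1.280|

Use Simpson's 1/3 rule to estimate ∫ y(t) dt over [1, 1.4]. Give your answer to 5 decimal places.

h = 0.1, n = 4.
(h/3)·[y₀ + 4y₁ + 2y₂ + 4y₃ + y₄] = 0.033333·(-10.538) = -0.35127.

-0.35127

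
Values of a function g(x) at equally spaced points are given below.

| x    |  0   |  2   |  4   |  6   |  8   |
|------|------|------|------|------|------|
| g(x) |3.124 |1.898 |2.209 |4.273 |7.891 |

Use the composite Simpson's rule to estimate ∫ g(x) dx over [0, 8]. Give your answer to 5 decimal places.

h = 2, n = 4.
(h/3)·[y₀ + 4y₁ + 2y₂ + 4y₃ + y₄] = 0.666667·(40.117) = 26.74467.

26.74467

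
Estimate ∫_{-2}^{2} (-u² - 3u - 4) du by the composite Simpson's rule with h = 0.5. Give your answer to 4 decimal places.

h = (2 − (-2))/8 = 0.5.
Nodes u₀,…,u₈ = -2, -1.5, -1, -0.5, 0, 0.5, 1, 1.5, 2.
f(u) = -u² - 3u - 4: f₀=-2, f₁=-1.75, f₂=-2, f₃=-2.75, f₄=-4, f₅=-5.75, f₆=-8, f₇=-10.75, f₈=-14.
(h/3)·[f₀ + 4f₁ + 2f₂ + 4f₃ + 2f₄ + 4f₅ + 2f₆ + 4f₇ + f₈] = 0.166667·(-128) = -21.3333.

-21.3333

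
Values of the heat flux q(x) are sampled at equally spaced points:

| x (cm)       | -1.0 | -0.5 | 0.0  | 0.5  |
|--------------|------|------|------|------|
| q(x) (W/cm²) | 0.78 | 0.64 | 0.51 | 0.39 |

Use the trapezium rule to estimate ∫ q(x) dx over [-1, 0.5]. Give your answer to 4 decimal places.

0.8675

h = 0.5, n = 3.
(h/2)·[y₀ + 2y₁ + 2y₂ + y₃] = 0.25·(3.47) = 0.8675.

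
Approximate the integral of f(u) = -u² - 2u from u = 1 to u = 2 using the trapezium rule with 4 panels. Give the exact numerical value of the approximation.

h = (2 − 1)/4 = 0.25.
Nodes u₀,…,u₄ = 1, 1.25, 1.5, 1.75, 2.
f(u) = -u² - 2u: f₀=-3, f₁=-4.0625, f₂=-5.25, f₃=-6.5625, f₄=-8.
(h/2)·[f₀ + 2f₁ + 2f₂ + 2f₃ + f₄] = 0.125·(-42.75) = -5.34375.

-5.34375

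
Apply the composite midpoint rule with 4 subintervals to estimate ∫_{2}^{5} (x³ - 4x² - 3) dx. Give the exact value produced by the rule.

-13.6640625

h = (5 − 2)/4 = 0.75.
Midpoints m₁,…,m₄ = 2.375, 3.125, 3.875, 4.625.
f(m₁)=-12.166015625, f(m₂)=-11.544921875, f(m₃)=-4.876953125, f(m₄)=10.369140625.
h·[f(m₁) + f(m₂) + f(m₃) + f(m₄)] = 0.75·(-18.21875) = -13.6640625.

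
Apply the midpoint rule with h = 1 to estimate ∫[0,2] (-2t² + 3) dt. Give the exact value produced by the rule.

1

h = (2 − 0)/2 = 1.
Midpoints m₁,…,m₂ = 0.5, 1.5.
f(m₁)=2.5, f(m₂)=-1.5.
h·[f(m₁) + f(m₂)] = 1·(1) = 1.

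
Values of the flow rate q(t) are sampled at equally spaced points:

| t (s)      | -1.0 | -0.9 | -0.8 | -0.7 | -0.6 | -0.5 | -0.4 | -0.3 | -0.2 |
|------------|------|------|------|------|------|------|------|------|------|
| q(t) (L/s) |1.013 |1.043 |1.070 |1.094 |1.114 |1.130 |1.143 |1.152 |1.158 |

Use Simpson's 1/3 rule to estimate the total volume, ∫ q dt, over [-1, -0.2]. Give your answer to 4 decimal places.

0.8834

h = 0.1, n = 8.
(h/3)·[y₀ + 4y₁ + 2y₂ + 4y₃ + 2y₄ + 4y₅ + 2y₆ + 4y₇ + y₈] = 0.033333·(26.501) = 0.8834.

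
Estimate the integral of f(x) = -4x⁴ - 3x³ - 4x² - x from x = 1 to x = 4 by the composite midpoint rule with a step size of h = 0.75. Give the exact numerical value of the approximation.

h = (4 − 1)/4 = 0.75.
Midpoints m₁,…,m₄ = 1.375, 2.125, 2.875, 3.625.
f(m₁)=-31.0341796875, f(m₂)=-130.5380859375, f(m₃)=-380.5107421875, f(m₄)=-889.7958984375.
h·[f(m₁) + f(m₂) + f(m₃) + f(m₄)] = 0.75·(-1431.87890625) = -1073.9091796875.

-1073.9091796875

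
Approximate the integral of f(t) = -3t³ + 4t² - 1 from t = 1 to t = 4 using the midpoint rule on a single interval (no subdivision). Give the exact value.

-68.625

M = (b−a)·f(2.5) = 3·(-22.875) = -68.625.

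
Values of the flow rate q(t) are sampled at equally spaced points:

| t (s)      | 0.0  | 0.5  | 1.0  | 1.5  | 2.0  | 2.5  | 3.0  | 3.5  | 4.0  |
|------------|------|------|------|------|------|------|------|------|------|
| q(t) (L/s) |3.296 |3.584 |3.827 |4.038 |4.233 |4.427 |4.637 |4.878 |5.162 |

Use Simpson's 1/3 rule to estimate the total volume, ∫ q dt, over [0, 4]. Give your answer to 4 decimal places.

h = 0.5, n = 8.
(h/3)·[y₀ + 4y₁ + 2y₂ + 4y₃ + 2y₄ + 4y₅ + 2y₆ + 4y₇ + y₈] = 0.166667·(101.560) = 16.9267.

16.9267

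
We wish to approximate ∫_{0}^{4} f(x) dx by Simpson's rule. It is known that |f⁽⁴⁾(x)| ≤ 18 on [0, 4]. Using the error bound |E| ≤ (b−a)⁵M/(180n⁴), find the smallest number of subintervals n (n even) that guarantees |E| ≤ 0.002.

Need 18432/(180n⁴) ≤ 0.002.
n⁴ ≥ 18432/(180·0.002) = 51200 ⇒ n ≥ 15.0424, so the smallest even n is 16. (n must be even for Simpson's rule.)

16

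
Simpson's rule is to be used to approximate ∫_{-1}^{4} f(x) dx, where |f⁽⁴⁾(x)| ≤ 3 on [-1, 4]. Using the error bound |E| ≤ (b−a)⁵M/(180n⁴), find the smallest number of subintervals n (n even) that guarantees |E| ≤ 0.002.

Need 9375/(180n⁴) ≤ 0.002.
n⁴ ≥ 9375/(180·0.002) = 26041.7 ⇒ n ≥ 12.7033, so the smallest even n is 14. (n must be even for Simpson's rule.)

14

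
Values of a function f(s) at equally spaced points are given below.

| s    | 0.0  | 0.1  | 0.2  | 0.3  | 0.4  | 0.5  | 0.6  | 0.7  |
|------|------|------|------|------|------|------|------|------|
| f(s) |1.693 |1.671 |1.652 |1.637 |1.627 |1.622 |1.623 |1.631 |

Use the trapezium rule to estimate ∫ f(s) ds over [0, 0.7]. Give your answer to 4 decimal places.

h = 0.1, n = 7.
(h/2)·[y₀ + 2y₁ + 2y₂ + 2y₃ + 2y₄ + 2y₅ + 2y₆ + y₇] = 0.05·(22.988) = 1.1494.

1.1494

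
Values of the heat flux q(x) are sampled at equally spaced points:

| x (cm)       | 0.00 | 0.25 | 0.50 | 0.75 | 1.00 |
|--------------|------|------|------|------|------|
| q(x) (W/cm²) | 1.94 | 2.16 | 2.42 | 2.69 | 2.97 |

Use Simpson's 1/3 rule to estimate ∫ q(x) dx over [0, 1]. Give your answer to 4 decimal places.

2.4292

h = 0.25, n = 4.
(h/3)·[y₀ + 4y₁ + 2y₂ + 4y₃ + y₄] = 0.083333·(29.15) = 2.4292.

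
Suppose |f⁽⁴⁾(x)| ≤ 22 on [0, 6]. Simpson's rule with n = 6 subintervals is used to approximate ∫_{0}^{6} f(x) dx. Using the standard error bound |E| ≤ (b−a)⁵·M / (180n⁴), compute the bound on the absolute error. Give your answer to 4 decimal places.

|E| ≤ (6)⁵·22 / (180·6⁴) = 171072/233280 = 0.7333.

0.7333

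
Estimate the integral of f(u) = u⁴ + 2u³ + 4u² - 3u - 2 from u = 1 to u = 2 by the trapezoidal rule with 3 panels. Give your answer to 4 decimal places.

h = (2 − 1)/3 = 0.333333.
Nodes u₀,…,u₃ = 1, 1.333333, 1.666667, 2.
f(u) = u⁴ + 2u³ + 4u² - 3u - 2: f₀=2, f₁=9.012346, f₂=21.086420, f₃=40.
(h/2)·[f₀ + 2f₁ + 2f₂ + f₃] = 0.166667·(102.197531) = 17.0329.

17.0329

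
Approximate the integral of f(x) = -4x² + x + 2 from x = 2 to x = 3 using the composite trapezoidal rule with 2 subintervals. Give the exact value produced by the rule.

h = (3 − 2)/2 = 0.5.
Nodes x₀,…,x₂ = 2, 2.5, 3.
f(x) = -4x² + x + 2: f₀=-12, f₁=-20.5, f₂=-31.
(h/2)·[f₀ + 2f₁ + f₂] = 0.25·(-84) = -21.

-21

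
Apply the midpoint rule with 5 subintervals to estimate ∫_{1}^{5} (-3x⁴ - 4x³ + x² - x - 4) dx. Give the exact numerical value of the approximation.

h = (5 − 1)/5 = 0.8.
Midpoints m₁,…,m₅ = 1.4, 2.2, 3, 3.8, 4.6.
f(m₁)=-25.9408, f(m₂)=-114.2288, f(m₃)=-349, f(m₄)=-838.3888, f(m₅)=-1720.0208.
h·[f(m₁) + f(m₂) + f(m₃) + f(m₄) + f(m₅)] = 0.8·(-3047.5792) = -2438.06336.

-2438.06336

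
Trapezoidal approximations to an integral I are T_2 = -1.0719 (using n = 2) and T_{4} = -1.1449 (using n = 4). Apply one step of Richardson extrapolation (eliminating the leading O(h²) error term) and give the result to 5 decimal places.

R = (4·T_{4} − T_2) / 3 = (4·(-1.1449) − (-1.0719))/3 = (-3.5077)/3 = -1.16923.

-1.16923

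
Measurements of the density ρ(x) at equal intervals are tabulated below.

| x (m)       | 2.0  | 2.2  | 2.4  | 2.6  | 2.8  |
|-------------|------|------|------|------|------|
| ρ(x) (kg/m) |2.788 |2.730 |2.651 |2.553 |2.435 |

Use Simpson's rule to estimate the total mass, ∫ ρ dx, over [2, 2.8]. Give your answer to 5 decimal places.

2.11047

h = 0.2, n = 4.
(h/3)·[y₀ + 4y₁ + 2y₂ + 4y₃ + y₄] = 0.066667·(31.657) = 2.11047.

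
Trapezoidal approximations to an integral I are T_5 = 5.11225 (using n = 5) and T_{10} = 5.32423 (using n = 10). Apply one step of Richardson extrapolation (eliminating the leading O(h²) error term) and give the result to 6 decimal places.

R = (4·T_{10} − T_5) / 3 = (4·5.32423 − 5.11225)/3 = (16.18467)/3 = 5.394890.

5.394890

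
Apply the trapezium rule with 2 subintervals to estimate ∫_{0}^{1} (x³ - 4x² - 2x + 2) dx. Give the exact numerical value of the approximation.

h = (1 − 0)/2 = 0.5.
Nodes x₀,…,x₂ = 0, 0.5, 1.
f(x) = x³ - 4x² - 2x + 2: f₀=2, f₁=0.125, f₂=-3.
(h/2)·[f₀ + 2f₁ + f₂] = 0.25·(-0.75) = -0.1875.

-0.1875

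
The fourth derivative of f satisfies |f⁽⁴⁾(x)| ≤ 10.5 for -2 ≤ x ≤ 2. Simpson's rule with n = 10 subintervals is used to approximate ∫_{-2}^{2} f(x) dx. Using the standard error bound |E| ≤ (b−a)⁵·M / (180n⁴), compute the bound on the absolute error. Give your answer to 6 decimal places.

0.005973

|E| ≤ (4)⁵·10.5 / (180·10⁴) = 10752/1800000 = 0.005973.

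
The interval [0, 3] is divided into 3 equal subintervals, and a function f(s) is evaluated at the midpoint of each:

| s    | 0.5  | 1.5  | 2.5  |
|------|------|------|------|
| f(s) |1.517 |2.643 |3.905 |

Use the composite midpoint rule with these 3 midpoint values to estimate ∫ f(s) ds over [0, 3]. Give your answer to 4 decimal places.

h = 1, n = 3.
h·[y(m₁) + y(m₂) + y(m₃)] = 1·(8.065) = 8.0650.

8.0650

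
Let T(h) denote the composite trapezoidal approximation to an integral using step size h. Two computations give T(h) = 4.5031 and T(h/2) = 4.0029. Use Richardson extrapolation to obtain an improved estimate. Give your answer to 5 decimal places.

3.83617

R = (4·T(h/2) − T(h)) / 3 = (4·4.0029 − 4.5031)/3 = (11.5085)/3 = 3.83617.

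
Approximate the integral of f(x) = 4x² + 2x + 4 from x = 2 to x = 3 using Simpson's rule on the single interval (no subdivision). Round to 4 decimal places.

S = (b−a)/6 · [f(2) + 4f(2.5) + f(3)] = 0.166667·[24 + 4·34 + 46] = 34.3333.

34.3333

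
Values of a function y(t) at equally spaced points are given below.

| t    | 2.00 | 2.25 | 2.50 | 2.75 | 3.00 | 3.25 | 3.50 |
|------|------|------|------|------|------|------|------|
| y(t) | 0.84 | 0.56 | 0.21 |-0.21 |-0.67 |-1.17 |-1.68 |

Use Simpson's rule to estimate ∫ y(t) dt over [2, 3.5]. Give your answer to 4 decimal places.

-0.4200

h = 0.25, n = 6.
(h/3)·[y₀ + 4y₁ + 2y₂ + 4y₃ + 2y₄ + 4y₅ + y₆] = 0.083333·(-5.04) = -0.4200.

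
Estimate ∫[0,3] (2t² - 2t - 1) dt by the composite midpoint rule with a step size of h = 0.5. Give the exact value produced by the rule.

h = (3 − 0)/6 = 0.5.
Midpoints m₁,…,m₆ = 0.25, 0.75, 1.25, 1.75, 2.25, 2.75.
f(m₁)=-1.375, f(m₂)=-1.375, f(m₃)=-0.375, f(m₄)=1.625, f(m₅)=4.625, f(m₆)=8.625.
h·[f(m₁) + f(m₂) + f(m₃) + f(m₄) + f(m₅) + f(m₆)] = 0.5·(11.75) = 5.875.

5.875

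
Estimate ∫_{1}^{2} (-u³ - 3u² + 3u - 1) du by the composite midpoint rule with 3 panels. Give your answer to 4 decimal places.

h = (2 − 1)/3 = 0.333333.
Midpoints m₁,…,m₃ = 1.166667, 1.5, 1.833333.
f(m₁)=-3.171296, f(m₂)=-6.625, f(m₃)=-11.745370.
h·[f(m₁) + f(m₂) + f(m₃)] = 0.333333·(-21.541667) = -7.1806.

-7.1806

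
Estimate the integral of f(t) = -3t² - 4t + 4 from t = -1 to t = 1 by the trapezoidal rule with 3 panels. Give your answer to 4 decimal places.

5.5556

h = (1 − (-1))/3 = 0.666667.
Nodes t₀,…,t₃ = -1, -0.333333, 0.333333, 1.
f(t) = -3t² - 4t + 4: f₀=5, f₁=5, f₂=2.333333, f₃=-3.
(h/2)·[f₀ + 2f₁ + 2f₂ + f₃] = 0.333333·(16.666667) = 5.5556.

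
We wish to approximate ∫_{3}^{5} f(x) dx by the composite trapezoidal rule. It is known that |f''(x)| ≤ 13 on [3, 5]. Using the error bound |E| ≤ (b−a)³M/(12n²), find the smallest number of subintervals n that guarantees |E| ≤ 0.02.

21

Need 104/(12n²) ≤ 0.02.
n² ≥ 104/(12·0.02) = 433.333 ⇒ n ≥ 20.8167, so the smallest n is 21.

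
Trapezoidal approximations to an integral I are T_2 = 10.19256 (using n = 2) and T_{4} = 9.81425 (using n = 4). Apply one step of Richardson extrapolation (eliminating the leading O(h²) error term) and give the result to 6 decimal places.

9.688147

R = (4·T_{4} − T_2) / 3 = (4·9.81425 − 10.19256)/3 = (29.06444)/3 = 9.688147.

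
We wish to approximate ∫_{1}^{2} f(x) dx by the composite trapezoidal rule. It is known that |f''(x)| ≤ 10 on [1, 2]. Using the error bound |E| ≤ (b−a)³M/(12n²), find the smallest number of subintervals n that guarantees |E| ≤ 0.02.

7

Need 10/(12n²) ≤ 0.02.
n² ≥ 10/(12·0.02) = 41.6667 ⇒ n ≥ 6.4550, so the smallest n is 7.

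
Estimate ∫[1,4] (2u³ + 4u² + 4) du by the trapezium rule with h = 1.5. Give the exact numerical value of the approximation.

h = (4 − 1)/2 = 1.5.
Nodes u₀,…,u₂ = 1, 2.5, 4.
f(u) = 2u³ + 4u² + 4: f₀=10, f₁=60.25, f₂=196.
(h/2)·[f₀ + 2f₁ + f₂] = 0.75·(326.5) = 244.875.

244.875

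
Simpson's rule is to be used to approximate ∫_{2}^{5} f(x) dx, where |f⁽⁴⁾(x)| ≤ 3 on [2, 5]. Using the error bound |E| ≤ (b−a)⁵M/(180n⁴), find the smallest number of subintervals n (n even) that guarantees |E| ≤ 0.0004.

Need 729/(180n⁴) ≤ 0.0004.
n⁴ ≥ 729/(180·0.0004) = 10125 ⇒ n ≥ 10.0311, so the smallest even n is 12. (n must be even for Simpson's rule.)

12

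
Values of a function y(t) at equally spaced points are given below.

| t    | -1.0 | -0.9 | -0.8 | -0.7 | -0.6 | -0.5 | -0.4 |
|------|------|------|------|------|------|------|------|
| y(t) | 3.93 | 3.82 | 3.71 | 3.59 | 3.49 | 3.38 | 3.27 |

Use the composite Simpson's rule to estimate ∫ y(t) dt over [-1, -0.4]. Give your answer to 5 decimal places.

h = 0.1, n = 6.
(h/3)·[y₀ + 4y₁ + 2y₂ + 4y₃ + 2y₄ + 4y₅ + y₆] = 0.033333·(64.76) = 2.15867.

2.15867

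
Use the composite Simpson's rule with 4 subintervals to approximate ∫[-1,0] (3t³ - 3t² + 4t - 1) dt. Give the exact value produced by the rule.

h = (0 − (-1))/4 = 0.25.
Nodes t₀,…,t₄ = -1, -0.75, -0.5, -0.25, 0.
f(t) = 3t³ - 3t² + 4t - 1: f₀=-11, f₁=-6.953125, f₂=-4.125, f₃=-2.234375, f₄=-1.
(h/3)·[f₀ + 4f₁ + 2f₂ + 4f₃ + f₄] = 0.083333·(-57) = -4.75.

-4.75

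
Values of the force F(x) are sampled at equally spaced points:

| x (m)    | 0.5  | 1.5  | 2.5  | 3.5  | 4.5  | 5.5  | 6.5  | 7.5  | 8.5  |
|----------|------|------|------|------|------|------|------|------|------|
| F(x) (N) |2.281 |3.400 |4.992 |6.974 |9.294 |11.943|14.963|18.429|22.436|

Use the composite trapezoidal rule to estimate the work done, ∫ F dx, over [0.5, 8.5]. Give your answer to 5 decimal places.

82.35350

h = 1, n = 8.
(h/2)·[y₀ + 2y₁ + 2y₂ + 2y₃ + 2y₄ + 2y₅ + 2y₆ + 2y₇ + y₈] = 0.5·(164.707) = 82.35350.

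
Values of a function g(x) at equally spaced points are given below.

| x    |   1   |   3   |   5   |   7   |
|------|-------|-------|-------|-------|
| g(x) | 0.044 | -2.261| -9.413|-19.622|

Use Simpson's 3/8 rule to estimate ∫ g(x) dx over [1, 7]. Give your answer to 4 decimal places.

h = 2, n = 3.
(3h/8)·[y₀ + 3y₁ + 3y₂ + y₃] = 0.75·(-54.600) = -40.9500.

-40.9500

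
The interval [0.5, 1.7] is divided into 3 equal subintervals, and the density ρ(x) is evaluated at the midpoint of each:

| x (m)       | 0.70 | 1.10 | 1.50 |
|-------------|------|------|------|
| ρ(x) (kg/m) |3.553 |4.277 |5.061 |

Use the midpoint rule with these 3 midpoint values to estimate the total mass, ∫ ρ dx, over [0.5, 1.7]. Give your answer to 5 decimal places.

h = 0.4, n = 3.
h·[y(m₁) + y(m₂) + y(m₃)] = 0.4·(12.891) = 5.15640.

5.15640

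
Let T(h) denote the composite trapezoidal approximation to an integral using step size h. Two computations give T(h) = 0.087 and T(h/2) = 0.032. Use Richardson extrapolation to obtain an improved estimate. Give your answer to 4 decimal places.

R = (4·T(h/2) − T(h)) / 3 = (4·0.032 − 0.087)/3 = (0.041)/3 = 0.0137.

0.0137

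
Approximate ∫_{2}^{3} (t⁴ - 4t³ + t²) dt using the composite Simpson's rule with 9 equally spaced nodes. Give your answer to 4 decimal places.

h = (3 − 2)/8 = 0.125.
Nodes t₀,…,t₈ = 2, 2.125, 2.25, 2.375, 2.5, 2.625, 2.75, 2.875, 3.
f(t) = t⁴ - 4t³ + t²: f₀=-12, f₁=-13.476318359375, f₂=-14.87109375, f₃=-16.128662109375, f₄=-17.1875, f₅=-17.980224609375, f₆=-18.43359375, f₇=-18.468505859375, f₈=-18.
(h/3)·[f₀ + 4f₁ + 2f₂ + 4f₃ + 2f₄ + 4f₅ + 2f₆ + 4f₇ + f₈] = 0.041667·(-395.19921875) = -16.4666.

-16.4666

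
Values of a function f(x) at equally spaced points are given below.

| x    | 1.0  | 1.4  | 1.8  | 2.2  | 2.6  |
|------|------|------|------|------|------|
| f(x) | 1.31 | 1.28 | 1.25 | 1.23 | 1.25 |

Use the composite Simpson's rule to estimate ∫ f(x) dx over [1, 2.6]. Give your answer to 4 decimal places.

h = 0.4, n = 4.
(h/3)·[y₀ + 4y₁ + 2y₂ + 4y₃ + y₄] = 0.133333·(15.10) = 2.0133.

2.0133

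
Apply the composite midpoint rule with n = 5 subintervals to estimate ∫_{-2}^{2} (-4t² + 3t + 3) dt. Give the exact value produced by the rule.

-8.48

h = (2 − (-2))/5 = 0.8.
Midpoints m₁,…,m₅ = -1.6, -0.8, 0, 0.8, 1.6.
f(m₁)=-12.04, f(m₂)=-1.96, f(m₃)=3, f(m₄)=2.84, f(m₅)=-2.44.
h·[f(m₁) + f(m₂) + f(m₃) + f(m₄) + f(m₅)] = 0.8·(-10.6) = -8.48.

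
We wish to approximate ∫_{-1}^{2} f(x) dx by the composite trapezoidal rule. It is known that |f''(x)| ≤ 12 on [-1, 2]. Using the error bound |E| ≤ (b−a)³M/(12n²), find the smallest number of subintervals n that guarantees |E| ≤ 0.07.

20

Need 324/(12n²) ≤ 0.07.
n² ≥ 324/(12·0.07) = 385.714 ⇒ n ≥ 19.6396, so the smallest n is 20.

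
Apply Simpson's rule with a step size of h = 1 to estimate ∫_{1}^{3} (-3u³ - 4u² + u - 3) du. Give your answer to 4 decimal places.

-96.6667

h = (3 − 1)/2 = 1.
Nodes u₀,…,u₂ = 1, 2, 3.
f(u) = -3u³ - 4u² + u - 3: f₀=-9, f₁=-41, f₂=-117.
(h/3)·[f₀ + 4f₁ + f₂] = 0.333333·(-290) = -96.6667.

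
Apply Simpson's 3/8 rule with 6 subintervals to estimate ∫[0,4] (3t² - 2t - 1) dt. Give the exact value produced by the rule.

44

h = (4 − 0)/6 = 0.666667.
Nodes t₀,…,t₆ = 0, 0.666667, 1.333333, 2, 2.666667, 3.333333, 4.
f(t) = 3t² - 2t - 1: f₀=-1, f₁=-1, f₂=1.666667, f₃=7, f₄=15, f₅=25.666667, f₆=39.
(3h/8)·[f₀ + 3f₁ + 3f₂ + 2f₃ + 3f₄ + 3f₅ + f₆] = 0.25·(176) = 44.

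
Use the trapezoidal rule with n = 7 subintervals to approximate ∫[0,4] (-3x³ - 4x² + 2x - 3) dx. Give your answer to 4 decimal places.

h = (4 − 0)/7 = 0.571429.
Nodes x₀,…,x₇ = 0, 0.571429, 1.142857, 1.714286, 2.285714, 2.857143, 3.428571, 4.
f(x) = -3x³ - 4x² + 2x - 3: f₀=-3, f₁=-3.723032, f₂=-10.416910, f₃=-26.440233, f₄=-55.151603, f₅=-99.909621, f₆=-164.072886, f₇=-251.
(h/2)·[f₀ + 2f₁ + 2f₂ + 2f₃ + 2f₄ + 2f₅ + 2f₆ + f₇] = 0.285714·(-973.428571) = -278.1224.

-278.1224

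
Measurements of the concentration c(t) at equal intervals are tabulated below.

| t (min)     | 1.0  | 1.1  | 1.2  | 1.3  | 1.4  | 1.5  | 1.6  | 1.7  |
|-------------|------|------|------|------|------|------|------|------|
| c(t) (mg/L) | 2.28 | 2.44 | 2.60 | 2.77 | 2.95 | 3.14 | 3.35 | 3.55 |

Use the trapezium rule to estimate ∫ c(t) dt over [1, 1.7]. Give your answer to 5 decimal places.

h = 0.1, n = 7.
(h/2)·[y₀ + 2y₁ + 2y₂ + 2y₃ + 2y₄ + 2y₅ + 2y₆ + y₇] = 0.05·(40.33) = 2.01650.

2.01650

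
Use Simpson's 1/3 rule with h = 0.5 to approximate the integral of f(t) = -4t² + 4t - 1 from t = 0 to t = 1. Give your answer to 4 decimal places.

h = (1 − 0)/2 = 0.5.
Nodes t₀,…,t₂ = 0, 0.5, 1.
f(t) = -4t² + 4t - 1: f₀=-1, f₁=0, f₂=-1.
(h/3)·[f₀ + 4f₁ + f₂] = 0.166667·(-2) = -0.3333.

-0.3333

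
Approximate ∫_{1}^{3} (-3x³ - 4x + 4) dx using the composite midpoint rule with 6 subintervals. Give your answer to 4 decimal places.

-67.6667

h = (3 − 1)/6 = 0.333333.
Midpoints m₁,…,m₆ = 1.166667, 1.5, 1.833333, 2.166667, 2.5, 2.833333.
f(m₁)=-5.430556, f(m₂)=-12.125, f(m₃)=-21.819444, f(m₄)=-35.180556, f(m₅)=-52.875, f(m₆)=-75.569444.
h·[f(m₁) + f(m₂) + f(m₃) + f(m₄) + f(m₅) + f(m₆)] = 0.333333·(-203) = -67.6667.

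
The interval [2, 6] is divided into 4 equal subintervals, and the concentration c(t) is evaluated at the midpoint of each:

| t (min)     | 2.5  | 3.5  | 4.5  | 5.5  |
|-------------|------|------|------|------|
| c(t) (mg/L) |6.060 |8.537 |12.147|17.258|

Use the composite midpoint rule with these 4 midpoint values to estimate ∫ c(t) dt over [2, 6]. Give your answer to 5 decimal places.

h = 1, n = 4.
h·[y(m₁) + y(m₂) + y(m₃) + y(m₄)] = 1·(44.002) = 44.00200.

44.00200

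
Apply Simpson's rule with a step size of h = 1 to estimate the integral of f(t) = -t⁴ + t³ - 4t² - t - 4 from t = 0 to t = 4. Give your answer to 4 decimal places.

-250.6667

h = (4 − 0)/4 = 1.
Nodes t₀,…,t₄ = 0, 1, 2, 3, 4.
f(t) = -t⁴ + t³ - 4t² - t - 4: f₀=-4, f₁=-9, f₂=-30, f₃=-97, f₄=-264.
(h/3)·[f₀ + 4f₁ + 2f₂ + 4f₃ + f₄] = 0.333333·(-752) = -250.6667.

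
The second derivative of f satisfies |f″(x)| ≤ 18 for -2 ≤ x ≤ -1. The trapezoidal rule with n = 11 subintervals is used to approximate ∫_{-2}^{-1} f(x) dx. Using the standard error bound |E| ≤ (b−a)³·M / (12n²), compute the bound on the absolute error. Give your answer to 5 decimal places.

0.01240

|E| ≤ (1)³·18 / (12·11²) = 18/1452 = 0.01240.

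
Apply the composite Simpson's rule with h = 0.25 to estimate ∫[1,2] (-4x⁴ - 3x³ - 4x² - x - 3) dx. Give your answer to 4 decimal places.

h = (2 − 1)/4 = 0.25.
Nodes x₀,…,x₄ = 1, 1.25, 1.5, 1.75, 2.
f(x) = -4x⁴ - 3x³ - 4x² - x - 3: f₀=-15, f₁=-26.125, f₂=-43.875, f₃=-70.59375, f₄=-109.
(h/3)·[f₀ + 4f₁ + 2f₂ + 4f₃ + f₄] = 0.083333·(-598.625) = -49.8854.

-49.8854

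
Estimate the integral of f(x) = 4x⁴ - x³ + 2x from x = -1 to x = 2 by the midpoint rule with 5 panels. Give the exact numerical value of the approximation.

23.67036

h = (2 − (-1))/5 = 0.6.
Midpoints m₁,…,m₅ = -0.7, -0.1, 0.5, 1.1, 1.7.
f(m₁)=-0.0966, f(m₂)=-0.1986, f(m₃)=1.125, f(m₄)=6.7254, f(m₅)=31.8954.
h·[f(m₁) + f(m₂) + f(m₃) + f(m₄) + f(m₅)] = 0.6·(39.4506) = 23.67036.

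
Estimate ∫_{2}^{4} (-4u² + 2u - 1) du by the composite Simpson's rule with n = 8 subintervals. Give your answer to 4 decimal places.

-64.6667

h = (4 − 2)/8 = 0.25.
Nodes u₀,…,u₈ = 2, 2.25, 2.5, 2.75, 3, 3.25, 3.5, 3.75, 4.
f(u) = -4u² + 2u - 1: f₀=-13, f₁=-16.75, f₂=-21, f₃=-25.75, f₄=-31, f₅=-36.75, f₆=-43, f₇=-49.75, f₈=-57.
(h/3)·[f₀ + 4f₁ + 2f₂ + 4f₃ + 2f₄ + 4f₅ + 2f₆ + 4f₇ + f₈] = 0.083333·(-776) = -64.6667.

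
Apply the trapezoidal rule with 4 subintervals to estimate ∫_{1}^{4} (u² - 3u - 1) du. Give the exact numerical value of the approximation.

-4.21875

h = (4 − 1)/4 = 0.75.
Nodes u₀,…,u₄ = 1, 1.75, 2.5, 3.25, 4.
f(u) = u² - 3u - 1: f₀=-3, f₁=-3.1875, f₂=-2.25, f₃=-0.1875, f₄=3.
(h/2)·[f₀ + 2f₁ + 2f₂ + 2f₃ + f₄] = 0.375·(-11.25) = -4.21875.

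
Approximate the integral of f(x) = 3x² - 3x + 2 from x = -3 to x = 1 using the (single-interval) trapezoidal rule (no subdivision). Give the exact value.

80

T = (b−a)/2 · [f(-3) + f(1)] = 2·[38 + 2] = 80.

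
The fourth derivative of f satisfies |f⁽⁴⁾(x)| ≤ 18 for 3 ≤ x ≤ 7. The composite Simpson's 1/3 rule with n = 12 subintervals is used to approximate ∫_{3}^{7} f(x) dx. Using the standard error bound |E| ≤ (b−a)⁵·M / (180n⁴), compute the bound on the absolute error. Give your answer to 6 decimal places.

|E| ≤ (4)⁵·18 / (180·12⁴) = 18432/3732480 = 0.004938.

0.004938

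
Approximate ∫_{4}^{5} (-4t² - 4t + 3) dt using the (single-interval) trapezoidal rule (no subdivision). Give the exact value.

T = (b−a)/2 · [f(4) + f(5)] = 0.5·[(-77) + (-117)] = -97.

-97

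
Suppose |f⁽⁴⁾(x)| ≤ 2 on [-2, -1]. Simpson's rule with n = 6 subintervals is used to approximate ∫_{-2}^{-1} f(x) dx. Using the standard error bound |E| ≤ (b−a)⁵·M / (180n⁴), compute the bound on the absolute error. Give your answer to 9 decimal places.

|E| ≤ (1)⁵·2 / (180·6⁴) = 2/233280 = 0.000008573.

0.000008573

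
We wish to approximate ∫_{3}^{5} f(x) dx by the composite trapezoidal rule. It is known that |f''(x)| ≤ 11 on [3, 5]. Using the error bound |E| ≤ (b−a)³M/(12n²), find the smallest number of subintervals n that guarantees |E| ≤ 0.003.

50

Need 88/(12n²) ≤ 0.003.
n² ≥ 88/(12·0.003) = 2444.44 ⇒ n ≥ 49.4413, so the smallest n is 50.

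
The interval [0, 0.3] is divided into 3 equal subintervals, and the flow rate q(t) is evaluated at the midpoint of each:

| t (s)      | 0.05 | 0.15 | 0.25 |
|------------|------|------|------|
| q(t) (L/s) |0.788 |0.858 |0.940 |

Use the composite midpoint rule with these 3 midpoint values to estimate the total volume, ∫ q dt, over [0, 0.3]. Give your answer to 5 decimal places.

0.25860

h = 0.1, n = 3.
h·[y(m₁) + y(m₂) + y(m₃)] = 0.1·(2.586) = 0.25860.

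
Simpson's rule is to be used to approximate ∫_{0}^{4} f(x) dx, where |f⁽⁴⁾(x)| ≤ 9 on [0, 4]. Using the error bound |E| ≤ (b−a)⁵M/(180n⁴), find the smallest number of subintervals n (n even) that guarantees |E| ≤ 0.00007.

Need 9216/(180n⁴) ≤ 0.00007.
n⁴ ≥ 9216/(180·0.00007) = 731429 ⇒ n ≥ 29.2444, so the smallest even n is 30. (n must be even for Simpson's rule.)

30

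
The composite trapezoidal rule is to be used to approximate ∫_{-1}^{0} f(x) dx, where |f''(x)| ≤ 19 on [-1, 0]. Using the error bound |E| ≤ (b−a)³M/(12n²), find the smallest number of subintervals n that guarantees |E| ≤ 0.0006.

52

Need 19/(12n²) ≤ 0.0006.
n² ≥ 19/(12·0.0006) = 2638.89 ⇒ n ≥ 51.3701, so the smallest n is 52.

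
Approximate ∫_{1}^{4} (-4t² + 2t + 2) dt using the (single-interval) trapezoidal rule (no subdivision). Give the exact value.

-81

T = (b−a)/2 · [f(1) + f(4)] = 1.5·[0 + (-54)] = -81.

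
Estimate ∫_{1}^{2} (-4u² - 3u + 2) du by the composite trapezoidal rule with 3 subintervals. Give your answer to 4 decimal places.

h = (2 − 1)/3 = 0.333333.
Nodes u₀,…,u₃ = 1, 1.333333, 1.666667, 2.
f(u) = -4u² - 3u + 2: f₀=-5, f₁=-9.111111, f₂=-14.111111, f₃=-20.
(h/2)·[f₀ + 2f₁ + 2f₂ + f₃] = 0.166667·(-71.444444) = -11.9074.

-11.9074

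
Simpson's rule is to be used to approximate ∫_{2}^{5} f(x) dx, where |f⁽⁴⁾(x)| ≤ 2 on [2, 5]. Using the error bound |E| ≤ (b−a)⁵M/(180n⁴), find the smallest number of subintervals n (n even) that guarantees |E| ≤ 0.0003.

Need 486/(180n⁴) ≤ 0.0003.
n⁴ ≥ 486/(180·0.0003) = 9000 ⇒ n ≥ 9.7400, so the smallest even n is 10. (n must be even for Simpson's rule.)

10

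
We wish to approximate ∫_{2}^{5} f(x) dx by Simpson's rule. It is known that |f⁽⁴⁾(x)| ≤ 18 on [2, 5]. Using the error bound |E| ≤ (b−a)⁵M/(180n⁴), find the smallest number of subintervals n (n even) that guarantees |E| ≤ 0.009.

Need 4374/(180n⁴) ≤ 0.009.
n⁴ ≥ 4374/(180·0.009) = 2700 ⇒ n ≥ 7.2084, so the smallest even n is 8. (n must be even for Simpson's rule.)

8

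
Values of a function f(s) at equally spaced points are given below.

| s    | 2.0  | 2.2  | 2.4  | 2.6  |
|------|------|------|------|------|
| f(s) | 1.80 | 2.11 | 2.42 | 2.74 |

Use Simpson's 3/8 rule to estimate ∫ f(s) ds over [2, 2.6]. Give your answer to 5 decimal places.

1.35975

h = 0.2, n = 3.
(3h/8)·[y₀ + 3y₁ + 3y₂ + y₃] = 0.075·(18.13) = 1.35975.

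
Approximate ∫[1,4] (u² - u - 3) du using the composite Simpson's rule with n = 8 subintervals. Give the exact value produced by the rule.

h = (4 − 1)/8 = 0.375.
Nodes u₀,…,u₈ = 1, 1.375, 1.75, 2.125, 2.5, 2.875, 3.25, 3.625, 4.
f(u) = u² - u - 3: f₀=-3, f₁=-2.484375, f₂=-1.6875, f₃=-0.609375, f₄=0.75, f₅=2.390625, f₆=4.3125, f₇=6.515625, f₈=9.
(h/3)·[f₀ + 4f₁ + 2f₂ + 4f₃ + 2f₄ + 4f₅ + 2f₆ + 4f₇ + f₈] = 0.125·(36) = 4.5.

4.5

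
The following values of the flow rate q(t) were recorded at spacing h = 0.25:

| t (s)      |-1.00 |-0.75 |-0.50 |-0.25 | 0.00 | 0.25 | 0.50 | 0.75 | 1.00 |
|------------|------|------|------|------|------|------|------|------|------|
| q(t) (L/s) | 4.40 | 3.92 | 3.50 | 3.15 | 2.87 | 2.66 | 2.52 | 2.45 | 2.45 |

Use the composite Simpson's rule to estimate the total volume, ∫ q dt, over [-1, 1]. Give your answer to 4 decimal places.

6.1125

h = 0.25, n = 8.
(h/3)·[y₀ + 4y₁ + 2y₂ + 4y₃ + 2y₄ + 4y₅ + 2y₆ + 4y₇ + y₈] = 0.083333·(73.35) = 6.1125.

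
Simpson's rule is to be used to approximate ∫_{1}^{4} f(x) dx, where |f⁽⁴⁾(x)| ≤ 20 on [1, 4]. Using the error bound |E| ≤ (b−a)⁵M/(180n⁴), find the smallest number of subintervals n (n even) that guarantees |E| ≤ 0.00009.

24

Need 4860/(180n⁴) ≤ 0.00009.
n⁴ ≥ 4860/(180·0.00009) = 300000 ⇒ n ≥ 23.4035, so the smallest even n is 24. (n must be even for Simpson's rule.)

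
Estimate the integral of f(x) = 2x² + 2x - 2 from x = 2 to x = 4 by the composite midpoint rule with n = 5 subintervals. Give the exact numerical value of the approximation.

h = (4 − 2)/5 = 0.4.
Midpoints m₁,…,m₅ = 2.2, 2.6, 3, 3.4, 3.8.
f(m₁)=12.08, f(m₂)=16.72, f(m₃)=22, f(m₄)=27.92, f(m₅)=34.48.
h·[f(m₁) + f(m₂) + f(m₃) + f(m₄) + f(m₅)] = 0.4·(113.2) = 45.28.

45.28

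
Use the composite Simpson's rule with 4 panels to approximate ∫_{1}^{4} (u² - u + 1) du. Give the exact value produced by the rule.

h = (4 − 1)/4 = 0.75.
Nodes u₀,…,u₄ = 1, 1.75, 2.5, 3.25, 4.
f(u) = u² - u + 1: f₀=1, f₁=2.3125, f₂=4.75, f₃=8.3125, f₄=13.
(h/3)·[f₀ + 4f₁ + 2f₂ + 4f₃ + f₄] = 0.25·(66) = 16.5.

16.5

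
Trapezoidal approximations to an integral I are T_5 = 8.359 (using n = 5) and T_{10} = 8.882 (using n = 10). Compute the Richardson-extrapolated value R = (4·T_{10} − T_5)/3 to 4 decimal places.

R = (4·T_{10} − T_5) / 3 = (4·8.882 − 8.359)/3 = (27.169)/3 = 9.0563.

9.0563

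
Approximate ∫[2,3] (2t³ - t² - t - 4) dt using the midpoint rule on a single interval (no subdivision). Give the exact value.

M = (b−a)·f(2.5) = 1·(18.5) = 18.5.

18.5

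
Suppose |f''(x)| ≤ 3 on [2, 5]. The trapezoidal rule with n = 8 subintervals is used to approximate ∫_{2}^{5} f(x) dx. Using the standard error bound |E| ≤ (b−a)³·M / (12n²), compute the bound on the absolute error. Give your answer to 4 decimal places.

0.1055

|E| ≤ (3)³·3 / (12·8²) = 81/768 = 0.1055.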